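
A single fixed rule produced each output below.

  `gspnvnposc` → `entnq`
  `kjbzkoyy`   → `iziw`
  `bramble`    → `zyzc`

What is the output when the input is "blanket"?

The transformation: keep every other character starting from the first (positions 1st, 3rd, 5th, ...), then shift every letter 2 places backward in the alphabet (wrapping around).
On "blanket" that produces "zyir".
(Check on "gspnvnposc": → "gpvps" → "entnq" ✓)

zyir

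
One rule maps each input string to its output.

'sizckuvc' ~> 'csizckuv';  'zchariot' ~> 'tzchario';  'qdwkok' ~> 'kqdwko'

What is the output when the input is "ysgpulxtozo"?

The transformation: move the last character to the front.
"ysgpulxtozo" → "oysgpulxtoz".

oysgpulxtoz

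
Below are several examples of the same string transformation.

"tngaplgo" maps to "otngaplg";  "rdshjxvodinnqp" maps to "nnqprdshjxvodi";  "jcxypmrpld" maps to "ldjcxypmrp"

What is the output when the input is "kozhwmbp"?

pkozhwmb

Looking at the pairs, the operation is to move the first 3 characters to the end (rotate left by 3), then swap the front and back halves of the string.
Applying both steps to "kozhwmbp": "hwmbpkoz", then "pkozhwmb".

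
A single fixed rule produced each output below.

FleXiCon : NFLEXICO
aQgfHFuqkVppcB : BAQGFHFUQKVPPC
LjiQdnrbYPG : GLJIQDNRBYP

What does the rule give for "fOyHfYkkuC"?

In each case the input is transformed by: move the last character to the front, then convert every letter to uppercase.
For "fOyHfYkkuC", step one produces "CfOyHfYkku"; step two turns that into "CFOYHFYKKU".

CFOYHFYKKU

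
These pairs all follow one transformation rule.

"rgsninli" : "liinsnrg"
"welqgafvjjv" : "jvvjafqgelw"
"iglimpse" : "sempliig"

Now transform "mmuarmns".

What's happening: reverse the string, then swap each adjacent pair of characters (1↔2, 3↔4, ...).
On "mmuarmns": the first step gives "snmraumm", and the second then gives "nsrmuamm".
(Check on "rgsninli": → "ilninsgr" → "liinsnrg" ✓)

nsrmuamm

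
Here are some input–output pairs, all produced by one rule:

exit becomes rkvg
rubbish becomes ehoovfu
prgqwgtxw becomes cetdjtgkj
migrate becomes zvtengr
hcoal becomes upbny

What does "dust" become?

In each case the input is transformed by: shift every letter 13 places forward in the alphabet (wrapping around) — i.e. ROT13.
For "dust" the result is "qhfg".

qhfg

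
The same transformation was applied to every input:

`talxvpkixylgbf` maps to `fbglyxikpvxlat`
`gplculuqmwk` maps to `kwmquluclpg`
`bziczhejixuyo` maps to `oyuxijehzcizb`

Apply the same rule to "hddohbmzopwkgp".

The rule is to reverse the string.
For "hddohbmzopwkgp" the result is "pgkwpozmbhoddh".

pgkwpozmbhoddh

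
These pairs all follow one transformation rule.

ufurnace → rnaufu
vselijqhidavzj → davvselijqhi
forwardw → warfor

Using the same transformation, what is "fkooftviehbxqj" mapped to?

hbxfkooftvie

The transformation: delete the last 2 characters, then move the last 3 characters to the front (rotate right by 3).
On "fkooftviehbxqj": the first step gives "fkooftviehbx", and the second then gives "hbxfkooftvie".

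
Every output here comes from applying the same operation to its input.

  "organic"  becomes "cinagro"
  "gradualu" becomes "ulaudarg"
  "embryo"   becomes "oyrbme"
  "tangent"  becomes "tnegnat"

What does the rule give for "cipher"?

In each case the input is transformed by: reverse the string.
Applying that to "cipher" gives "rehpic".

rehpic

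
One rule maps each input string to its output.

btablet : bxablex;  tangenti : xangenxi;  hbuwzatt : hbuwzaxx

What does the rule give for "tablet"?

xablex

Looking at the pairs, the operation is to replace every "t" with "x".
On "tablet" that produces "xablex".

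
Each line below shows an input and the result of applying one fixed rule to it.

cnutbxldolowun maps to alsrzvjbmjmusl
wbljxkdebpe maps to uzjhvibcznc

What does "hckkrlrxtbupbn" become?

faiipjpvrzsnzl

The transformation: shift every letter 2 places backward in the alphabet (wrapping around).
For "hckkrlrxtbupbn" the result is "faiipjpvrzsnzl".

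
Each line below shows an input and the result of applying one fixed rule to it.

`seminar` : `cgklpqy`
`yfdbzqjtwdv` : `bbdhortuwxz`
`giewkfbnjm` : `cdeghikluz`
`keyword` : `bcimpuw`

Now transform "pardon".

blmnpy

The pattern: shift every letter 2 places backward in the alphabet (wrapping around), then sort the characters into alphabetical order.
Working it through for "pardon": intermediate "nypbml", final "blmnpy".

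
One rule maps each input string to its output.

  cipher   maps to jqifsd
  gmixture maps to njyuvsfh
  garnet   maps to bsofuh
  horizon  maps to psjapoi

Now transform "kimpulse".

jnqvmtfl

The transformation: shift every letter 1 place forward in the alphabet (wrapping around), then move the first character to the end.
For "kimpulse", step one produces "ljnqvmtf"; step two turns that into "jnqvmtfl".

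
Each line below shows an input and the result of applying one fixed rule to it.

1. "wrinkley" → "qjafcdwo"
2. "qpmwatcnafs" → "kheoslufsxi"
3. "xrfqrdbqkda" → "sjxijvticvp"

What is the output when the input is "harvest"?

lsjnwkz

Looking at the pairs, the operation is to swap the first and last characters, then shift every letter 8 places backward in the alphabet (wrapping around).
Working it through for "harvest": intermediate "tarvesh", final "lsjnwkz".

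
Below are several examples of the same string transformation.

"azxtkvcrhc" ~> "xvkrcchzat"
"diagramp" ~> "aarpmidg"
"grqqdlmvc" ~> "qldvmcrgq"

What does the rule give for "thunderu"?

uedurhtn

Rule — swap each adjacent pair of characters (1↔2, 3↔4, ...), then move the first 3 characters to the end (rotate left by 3).
Doing the same to "thunderu": "uedurhtn".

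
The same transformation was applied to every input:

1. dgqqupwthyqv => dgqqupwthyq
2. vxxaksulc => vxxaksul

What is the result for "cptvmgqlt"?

What's happening: delete the last character.
For "cptvmgqlt" the result is "cptvmgql".

cptvmgql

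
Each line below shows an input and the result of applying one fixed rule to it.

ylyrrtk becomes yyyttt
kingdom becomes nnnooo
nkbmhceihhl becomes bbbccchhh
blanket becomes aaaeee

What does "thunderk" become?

In each case the input is transformed by: keep one character in every 3, starting at position 3 (positions 3rd, 6th, 9th, ...), then repeat every character 3 times.
For "thunderk", step one produces "ue"; step two turns that into "uuueee".

uuueee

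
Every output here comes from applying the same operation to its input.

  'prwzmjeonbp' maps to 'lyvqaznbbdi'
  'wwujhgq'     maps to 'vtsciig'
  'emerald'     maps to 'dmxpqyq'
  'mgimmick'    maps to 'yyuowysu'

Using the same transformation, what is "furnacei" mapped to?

The rule is to move the first 3 characters to the end (rotate left by 3), then shift every letter 12 places forward in the alphabet (wrapping around).
"furnacei" → "zmoqurgd".

zmoqurgd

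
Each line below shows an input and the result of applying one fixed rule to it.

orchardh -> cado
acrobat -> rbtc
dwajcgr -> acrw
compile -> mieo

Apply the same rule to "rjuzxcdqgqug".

uxdgur

Looking at the pairs, the operation is to move the first 2 characters to the end (rotate left by 2), then keep every other character starting from the first (positions 1st, 3rd, 5th, ...).
Applying both steps to "rjuzxcdqgqug": "uzxcdqgqugrj", then "uxdgur".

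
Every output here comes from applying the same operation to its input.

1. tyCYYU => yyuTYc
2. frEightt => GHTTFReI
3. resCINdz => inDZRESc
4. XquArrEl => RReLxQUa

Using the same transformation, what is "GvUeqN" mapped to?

Each output is the input with this applied: flip the case of every letter, then swap the front and back halves of the string.
"GvUeqN" → "EQngVu".

EQngVu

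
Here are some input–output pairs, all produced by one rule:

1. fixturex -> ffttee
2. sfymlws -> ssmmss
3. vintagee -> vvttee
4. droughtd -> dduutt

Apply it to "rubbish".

The rule is to keep one character in every 3, starting at position 1 (positions 1st, 4th, 7th, ...), then double every character.
On "rubbish": the first step gives "rbh", and the second then gives "rrbbhh".

rrbbhh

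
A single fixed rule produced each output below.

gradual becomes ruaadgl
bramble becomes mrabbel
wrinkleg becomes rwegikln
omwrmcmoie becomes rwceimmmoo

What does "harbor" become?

The transformation: sort the characters into alphabetical order, then move the last 2 characters to the front (rotate right by 2).
Applying that to "harbor" gives "rrabho".

rrabho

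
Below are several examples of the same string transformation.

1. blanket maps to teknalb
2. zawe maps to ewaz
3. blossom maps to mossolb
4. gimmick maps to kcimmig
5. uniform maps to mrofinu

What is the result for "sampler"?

In each case the input is transformed by: reverse the string.
For "sampler" the result is "relpmas".

relpmas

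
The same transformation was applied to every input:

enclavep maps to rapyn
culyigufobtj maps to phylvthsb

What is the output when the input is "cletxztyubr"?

Each output is the input with this applied: delete the last 3 characters, then shift every letter 13 places forward in the alphabet (wrapping around) — i.e. ROT13.
Starting from "cletxztyubr": after the first operation, "cletxzty"; after the second, "pyrgkmgl".
(Check on "enclavep": → "encla" → "rapyn" ✓)

pyrgkmgl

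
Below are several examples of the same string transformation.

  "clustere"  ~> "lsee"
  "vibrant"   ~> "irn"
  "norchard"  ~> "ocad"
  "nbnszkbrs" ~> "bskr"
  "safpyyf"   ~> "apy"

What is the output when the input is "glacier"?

lce

Looking at the pairs, the operation is to keep every other character starting from the second (positions 2nd, 4th, 6th, ...).
"glacier" → "lce".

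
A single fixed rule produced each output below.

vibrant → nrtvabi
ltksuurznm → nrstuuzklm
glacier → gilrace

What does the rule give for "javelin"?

jlnvaei

Looking at the pairs, the operation is to sort the characters into alphabetical order, then move the first 3 characters to the end (rotate left by 3).
On "javelin": the first step gives "aeijlnv", and the second then gives "jlnvaei".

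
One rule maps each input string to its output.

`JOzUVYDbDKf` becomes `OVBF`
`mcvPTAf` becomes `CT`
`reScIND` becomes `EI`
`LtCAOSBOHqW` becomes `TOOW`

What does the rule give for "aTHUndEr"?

In each case the input is transformed by: keep one character in every 3, starting at position 2 (positions 2nd, 5th, 8th, ...), then convert every letter to uppercase.
Applying that to "aTHUndEr" gives "TNR".

TNR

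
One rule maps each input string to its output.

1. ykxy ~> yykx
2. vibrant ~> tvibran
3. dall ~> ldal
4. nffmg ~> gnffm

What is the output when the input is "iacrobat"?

Rule — move the last character to the front.
Doing the same to "iacrobat": "tiacroba".

tiacroba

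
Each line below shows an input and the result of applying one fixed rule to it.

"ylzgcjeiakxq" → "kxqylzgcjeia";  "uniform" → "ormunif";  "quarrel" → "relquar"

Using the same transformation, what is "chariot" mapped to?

The rule is to move the last 3 characters to the front (rotate right by 3).
On "chariot" that produces "iotchar".

iotchar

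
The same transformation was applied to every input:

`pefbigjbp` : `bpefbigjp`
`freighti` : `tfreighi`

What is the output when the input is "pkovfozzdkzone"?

npkovfozzdkzoe

In each case the input is transformed by: move the last character to the front, then swap the first and last characters.
Working it through for "pkovfozzdkzone": intermediate "epkovfozzdkzon", final "npkovfozzdkzoe".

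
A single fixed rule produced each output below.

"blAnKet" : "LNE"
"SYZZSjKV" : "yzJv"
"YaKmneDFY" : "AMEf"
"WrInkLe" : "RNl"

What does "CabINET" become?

Aie

The rule is to flip the case of every letter, then keep every other character starting from the second (positions 2nd, 4th, 6th, ...).
Starting from "CabINET": after the first operation, "cABinet"; after the second, "Aie".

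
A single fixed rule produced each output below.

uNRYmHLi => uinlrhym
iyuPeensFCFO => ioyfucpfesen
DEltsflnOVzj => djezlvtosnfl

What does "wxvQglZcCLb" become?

wbxlvcqcgzl

The rule is to take characters alternately from the front and the back (1st, last, 2nd, 2nd-last, ...), then convert every letter to lowercase.
For "wxvQglZcCLb" the result is "wbxlvcqcgzl".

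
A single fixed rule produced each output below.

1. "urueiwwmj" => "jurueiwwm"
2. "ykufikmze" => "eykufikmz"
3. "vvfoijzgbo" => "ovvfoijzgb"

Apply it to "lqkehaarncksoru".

ulqkehaarncksor

What's happening: move the last character to the front.
So "lqkehaarncksoru" becomes "ulqkehaarncksor".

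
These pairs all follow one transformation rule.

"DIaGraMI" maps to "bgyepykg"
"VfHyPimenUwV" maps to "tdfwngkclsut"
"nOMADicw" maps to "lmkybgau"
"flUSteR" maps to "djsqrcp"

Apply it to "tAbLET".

ryzjcr

Looking at the pairs, the operation is to shift every letter 2 places backward in the alphabet (wrapping around), then convert every letter to lowercase.
Working it through for "tAbLET": intermediate "rYzJCR", final "ryzjcr".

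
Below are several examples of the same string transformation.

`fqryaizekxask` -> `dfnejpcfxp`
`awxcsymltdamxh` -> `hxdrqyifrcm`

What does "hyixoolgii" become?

What's happening: delete the first 3 characters, then shift every letter 5 places forward in the alphabet (wrapping around).
For "hyixoolgii", step one produces "xoolgii"; step two turns that into "cttqlnn".

cttqlnn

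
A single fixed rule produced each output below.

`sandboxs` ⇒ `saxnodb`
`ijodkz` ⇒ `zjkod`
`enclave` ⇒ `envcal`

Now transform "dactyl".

layct

Rule — take characters alternately from the front and the back (1st, last, 2nd, 2nd-last, ...), then delete the first character.
"dactyl" → "dlayct" → "layct".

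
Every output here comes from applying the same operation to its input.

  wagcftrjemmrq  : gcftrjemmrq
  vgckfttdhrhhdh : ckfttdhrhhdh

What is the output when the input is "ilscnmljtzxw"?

Each output is the input with this applied: delete the first 2 characters.
On "ilscnmljtzxw" that produces "scnmljtzxw".

scnmljtzxw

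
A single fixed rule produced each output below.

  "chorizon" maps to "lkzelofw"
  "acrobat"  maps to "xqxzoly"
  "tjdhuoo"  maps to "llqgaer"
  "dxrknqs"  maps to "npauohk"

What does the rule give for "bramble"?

ibyoxjy

In each case the input is transformed by: move the last 2 characters to the front (rotate right by 2), then shift every letter 3 places backward in the alphabet (wrapping around).
Starting from "bramble": after the first operation, "lebramb"; after the second, "ibyoxjy".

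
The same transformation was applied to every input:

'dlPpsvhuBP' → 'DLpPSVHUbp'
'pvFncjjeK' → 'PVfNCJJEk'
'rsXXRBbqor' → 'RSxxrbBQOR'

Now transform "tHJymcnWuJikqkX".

Looking at the pairs, the operation is to flip the case of every letter.
"tHJymcnWuJikqkX" → "ThjYMCNwUjIKQKx".

ThjYMCNwUjIKQKx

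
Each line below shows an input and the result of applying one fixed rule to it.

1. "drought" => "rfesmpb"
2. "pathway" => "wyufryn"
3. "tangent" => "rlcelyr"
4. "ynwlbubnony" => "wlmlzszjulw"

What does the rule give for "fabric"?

agpzyd

The pattern: shift every letter 2 places backward in the alphabet (wrapping around), then reverse the string.
Working it through for "fabric": intermediate "dyzpga", final "agpzyd".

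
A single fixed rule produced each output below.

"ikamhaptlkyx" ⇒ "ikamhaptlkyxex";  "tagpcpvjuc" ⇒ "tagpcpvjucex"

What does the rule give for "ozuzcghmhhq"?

The pattern: append "ex".
"ozuzcghmhhq" → "ozuzcghmhhqex".

ozuzcghmhhqex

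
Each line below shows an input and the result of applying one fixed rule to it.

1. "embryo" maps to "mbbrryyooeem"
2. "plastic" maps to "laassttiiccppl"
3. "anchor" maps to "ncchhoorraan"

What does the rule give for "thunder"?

huunnddeerrtth

Each output is the input with this applied: double every character, then move the first 3 characters to the end (rotate left by 3).
Starting from "thunder": after the first operation, "tthhuunnddeerr"; after the second, "huunnddeerrtth".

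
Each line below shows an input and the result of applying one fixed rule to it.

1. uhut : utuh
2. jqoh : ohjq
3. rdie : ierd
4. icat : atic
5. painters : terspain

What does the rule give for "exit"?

itex

Rule — swap the front and back halves of the string.
So "exit" becomes "itex".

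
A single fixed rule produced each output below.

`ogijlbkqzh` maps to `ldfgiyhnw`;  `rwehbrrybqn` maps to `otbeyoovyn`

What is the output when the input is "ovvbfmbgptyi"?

lssycjydmqv

In each case the input is transformed by: shift every letter 3 places backward in the alphabet (wrapping around), then delete the last character.
Applying both steps to "ovvbfmbgptyi": "lssycjydmqvf", then "lssycjydmqv".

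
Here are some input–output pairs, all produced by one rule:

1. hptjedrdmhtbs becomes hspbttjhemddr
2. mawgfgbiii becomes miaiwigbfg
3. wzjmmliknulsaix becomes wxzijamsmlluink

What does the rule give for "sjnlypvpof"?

sfjonplvyp

The pattern: take characters alternately from the front and the back (1st, last, 2nd, 2nd-last, ...).
For "sjnlypvpof" the result is "sfjonplvyp".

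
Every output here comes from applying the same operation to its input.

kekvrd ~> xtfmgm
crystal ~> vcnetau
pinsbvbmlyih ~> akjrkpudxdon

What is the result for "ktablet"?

ngvmvcd

The rule is to move the last 3 characters to the front (rotate right by 3), then shift every letter 2 places forward in the alphabet (wrapping around).
"ktablet" → "letktab" → "ngvmvcd".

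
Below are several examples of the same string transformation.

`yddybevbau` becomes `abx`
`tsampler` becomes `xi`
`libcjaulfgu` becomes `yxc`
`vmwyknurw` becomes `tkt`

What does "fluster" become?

The pattern: shift every letter 3 places backward in the alphabet (wrapping around), then keep one character in every 3, starting at position 3 (positions 3rd, 6th, 9th, ...).
On "fluster": the first step gives "cirpqbo", and the second then gives "rb".

rb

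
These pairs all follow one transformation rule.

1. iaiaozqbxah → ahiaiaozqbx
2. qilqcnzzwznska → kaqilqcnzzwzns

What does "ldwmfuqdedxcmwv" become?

Rule — move the last 2 characters to the front (rotate right by 2).
On "ldwmfuqdedxcmwv" that produces "wvldwmfuqdedxcm".

wvldwmfuqdedxcm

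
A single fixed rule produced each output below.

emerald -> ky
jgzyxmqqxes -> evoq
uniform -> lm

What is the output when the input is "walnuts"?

ys

The pattern: keep one character in every 3, starting at position 2 (positions 2nd, 5th, 8th, ...), then shift every letter 2 places backward in the alphabet (wrapping around).
On "walnuts": the first step gives "au", and the second then gives "ys".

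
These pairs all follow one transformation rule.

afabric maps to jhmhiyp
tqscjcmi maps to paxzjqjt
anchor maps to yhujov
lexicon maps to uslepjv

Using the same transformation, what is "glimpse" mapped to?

lnsptwz

What's happening: move the last character to the front, then shift every letter 7 places forward in the alphabet (wrapping around).
Applying that to "glimpse" gives "lnsptwz".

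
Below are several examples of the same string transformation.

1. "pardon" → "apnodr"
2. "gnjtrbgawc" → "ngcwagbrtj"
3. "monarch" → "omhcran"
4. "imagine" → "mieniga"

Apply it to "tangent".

attnegn

Rule — move the first 2 characters to the end (rotate left by 2), then reverse the string.
For "tangent", step one produces "ngentta"; step two turns that into "attnegn".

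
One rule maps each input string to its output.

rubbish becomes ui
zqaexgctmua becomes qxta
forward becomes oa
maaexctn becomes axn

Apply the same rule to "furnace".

ua

Each output is the input with this applied: keep one character in every 3, starting at position 2 (positions 2nd, 5th, 8th, ...).
Applying that to "furnace" gives "ua".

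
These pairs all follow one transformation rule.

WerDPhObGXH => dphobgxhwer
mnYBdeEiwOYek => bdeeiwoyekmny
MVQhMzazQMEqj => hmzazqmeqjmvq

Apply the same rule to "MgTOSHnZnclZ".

oshnznclzmgt

What's happening: move the first 3 characters to the end (rotate left by 3), then convert every letter to lowercase.
Starting from "MgTOSHnZnclZ": after the first operation, "OSHnZnclZMgT"; after the second, "oshnznclzmgt".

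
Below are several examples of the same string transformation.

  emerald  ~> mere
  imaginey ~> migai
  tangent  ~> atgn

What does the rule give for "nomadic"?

onam

The transformation: delete the last 3 characters, then swap each adjacent pair of characters (1↔2, 3↔4, ...).
For "nomadic", step one produces "noma"; step two turns that into "onam".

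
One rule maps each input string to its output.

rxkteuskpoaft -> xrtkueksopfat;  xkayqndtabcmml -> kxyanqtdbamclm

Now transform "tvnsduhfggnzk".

In each case the input is transformed by: swap each adjacent pair of characters (1↔2, 3↔4, ...).
Doing the same to "tvnsduhfggnzk": "vtsnudfhggznk".

vtsnudfhggznk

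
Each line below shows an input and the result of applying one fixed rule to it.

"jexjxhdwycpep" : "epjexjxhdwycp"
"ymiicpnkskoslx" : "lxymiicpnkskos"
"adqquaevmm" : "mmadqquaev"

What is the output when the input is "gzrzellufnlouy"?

uygzrzellufnlo

In each case the input is transformed by: move the last 2 characters to the front (rotate right by 2).
For "gzrzellufnlouy" the result is "uygzrzellufnlo".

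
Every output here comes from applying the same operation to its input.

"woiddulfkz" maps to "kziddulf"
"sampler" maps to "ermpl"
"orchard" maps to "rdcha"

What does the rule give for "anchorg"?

rgcho

Rule — delete the first 2 characters, then move the last 2 characters to the front (rotate right by 2).
Starting from "anchorg": after the first operation, "chorg"; after the second, "rgcho".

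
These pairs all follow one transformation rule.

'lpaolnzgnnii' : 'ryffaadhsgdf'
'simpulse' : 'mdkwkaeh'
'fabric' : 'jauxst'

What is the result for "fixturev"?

Each output is the input with this applied: shift every letter 8 places backward in the alphabet (wrapping around), then swap the front and back halves of the string.
Starting from "fixturev": after the first operation, "xaplmjwn"; after the second, "mjwnxapl".

mjwnxapl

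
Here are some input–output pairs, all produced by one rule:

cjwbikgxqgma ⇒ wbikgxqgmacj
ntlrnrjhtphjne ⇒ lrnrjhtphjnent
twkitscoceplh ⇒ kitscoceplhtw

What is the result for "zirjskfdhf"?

rjskfdhfzi

The rule is to move the first 2 characters to the end (rotate left by 2).
For "zirjskfdhf" the result is "rjskfdhfzi".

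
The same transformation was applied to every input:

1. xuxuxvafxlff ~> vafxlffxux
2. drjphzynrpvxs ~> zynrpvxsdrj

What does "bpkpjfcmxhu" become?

The transformation: move the first 3 characters to the end (rotate left by 3), then delete the first 2 characters.
"bpkpjfcmxhu" → "pjfcmxhubpk" → "fcmxhubpk".

fcmxhubpk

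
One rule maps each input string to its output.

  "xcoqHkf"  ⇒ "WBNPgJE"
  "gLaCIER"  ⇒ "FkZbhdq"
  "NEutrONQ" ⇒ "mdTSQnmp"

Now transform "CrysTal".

bQXRsZK

Rule — flip the case of every letter, then shift every letter 1 place backward in the alphabet (wrapping around).
For "CrysTal", step one produces "cRYStAL"; step two turns that into "bQXRsZK".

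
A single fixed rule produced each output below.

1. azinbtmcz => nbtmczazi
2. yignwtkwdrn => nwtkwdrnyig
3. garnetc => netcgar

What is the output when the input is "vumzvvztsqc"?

zvvztsqcvum

Each output is the input with this applied: move the first 3 characters to the end (rotate left by 3).
For "vumzvvztsqc" the result is "zvvztsqcvum".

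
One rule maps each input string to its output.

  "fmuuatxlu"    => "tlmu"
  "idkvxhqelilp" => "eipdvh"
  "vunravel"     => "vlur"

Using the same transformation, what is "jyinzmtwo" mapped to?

Rule — keep every other character starting from the second (positions 2nd, 4th, 6th, ...), then swap the front and back halves of the string.
"jyinzmtwo" → "ynmw" → "mwyn".

mwyn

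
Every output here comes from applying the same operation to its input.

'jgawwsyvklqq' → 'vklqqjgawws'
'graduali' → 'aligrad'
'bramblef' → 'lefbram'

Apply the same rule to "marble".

lemar

In each case the input is transformed by: swap the front and back halves of the string, then delete the first character.
Working it through for "marble": intermediate "blemar", final "lemar".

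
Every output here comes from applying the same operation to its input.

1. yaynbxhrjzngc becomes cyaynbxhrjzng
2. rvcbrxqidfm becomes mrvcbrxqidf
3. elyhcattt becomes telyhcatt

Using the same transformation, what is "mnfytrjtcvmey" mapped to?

ymnfytrjtcvme

What's happening: move the last character to the front.
Applying that to "mnfytrjtcvmey" gives "ymnfytrjtcvme".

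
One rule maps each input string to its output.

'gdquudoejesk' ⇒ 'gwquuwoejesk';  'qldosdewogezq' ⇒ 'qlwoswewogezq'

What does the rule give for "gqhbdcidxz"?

In each case the input is transformed by: replace every "d" with "w".
Doing the same to "gqhbdcidxz": "gqhbwciwxz".

gqhbwciwxz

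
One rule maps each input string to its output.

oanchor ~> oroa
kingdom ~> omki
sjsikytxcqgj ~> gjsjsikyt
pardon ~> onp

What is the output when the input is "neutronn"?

nnneu

Looking at the pairs, the operation is to move the last 2 characters to the front (rotate right by 2), then delete the last 3 characters.
On "neutronn" that produces "nnneu".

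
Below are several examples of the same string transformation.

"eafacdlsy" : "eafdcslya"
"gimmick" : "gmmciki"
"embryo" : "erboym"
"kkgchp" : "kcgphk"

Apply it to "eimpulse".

Rule — swap each adjacent pair of characters (1↔2, 3↔4, ...), then move the first character to the end.
"eimpulse" → "iepmlues" → "epmluesi".

epmluesi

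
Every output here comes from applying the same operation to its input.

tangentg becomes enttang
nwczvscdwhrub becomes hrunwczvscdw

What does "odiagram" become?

Rule — delete the last character, then move the last 3 characters to the front (rotate right by 3).
Applying both steps to "odiagram": "odiagra", then "graodia".
(Check on "tangentg": → "tangent" → "enttang" ✓)

graodia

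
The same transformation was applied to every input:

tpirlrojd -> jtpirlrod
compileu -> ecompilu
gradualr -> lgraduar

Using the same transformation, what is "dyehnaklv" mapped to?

In each case the input is transformed by: move the last character to the front, then swap the first and last characters.
Doing the same to "dyehnaklv": "ldyehnakv".

ldyehnakv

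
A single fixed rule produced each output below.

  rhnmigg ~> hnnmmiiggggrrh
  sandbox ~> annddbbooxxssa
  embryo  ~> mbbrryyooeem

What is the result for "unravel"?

The pattern: double every character, then move the first 3 characters to the end (rotate left by 3).
"unravel" → "uunnrraavveell" → "nrraavveelluun".
(Check on "rhnmigg": → "rrhhnnmmiigggg" → "hnnmmiiggggrrh" ✓)

nrraavveelluun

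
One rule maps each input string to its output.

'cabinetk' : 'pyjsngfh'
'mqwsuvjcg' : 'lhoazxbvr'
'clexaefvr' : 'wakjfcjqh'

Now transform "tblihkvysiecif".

The pattern: shift every letter 5 places forward in the alphabet (wrapping around), then reverse the string.
On "tblihkvysiecif": the first step gives "ygqnmpadxnjhnk", and the second then gives "knhjnxdapmnqgy".

knhjnxdapmnqgy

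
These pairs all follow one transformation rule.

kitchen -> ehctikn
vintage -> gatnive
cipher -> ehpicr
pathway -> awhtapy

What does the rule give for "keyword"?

rowyekd

The transformation: move the last character to the front, then reverse the string.
Starting from "keyword": after the first operation, "dkeywor"; after the second, "rowyekd".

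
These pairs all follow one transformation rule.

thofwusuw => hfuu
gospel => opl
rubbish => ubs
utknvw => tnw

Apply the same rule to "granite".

The pattern: keep every other character starting from the second (positions 2nd, 4th, 6th, ...).
On "granite" that produces "rnt".

rnt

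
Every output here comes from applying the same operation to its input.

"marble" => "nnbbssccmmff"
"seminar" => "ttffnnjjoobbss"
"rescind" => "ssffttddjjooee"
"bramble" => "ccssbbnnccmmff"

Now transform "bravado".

What's happening: double every character, then shift every letter 1 place forward in the alphabet (wrapping around).
For "bravado", step one produces "bbrraavvaaddoo"; step two turns that into "ccssbbwwbbeepp".
(Check on "bramble": → "bbrraammbbllee" → "ccssbbnnccmmff" ✓)

ccssbbwwbbeepp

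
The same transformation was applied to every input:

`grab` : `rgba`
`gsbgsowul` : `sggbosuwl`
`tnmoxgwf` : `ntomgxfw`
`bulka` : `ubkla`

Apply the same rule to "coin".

The rule is to swap each adjacent pair of characters (1↔2, 3↔4, ...).
On "coin" that produces "ocni".

ocni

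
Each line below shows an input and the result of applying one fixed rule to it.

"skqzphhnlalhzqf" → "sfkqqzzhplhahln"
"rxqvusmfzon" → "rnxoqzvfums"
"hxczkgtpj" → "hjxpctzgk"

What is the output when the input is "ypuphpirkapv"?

Looking at the pairs, the operation is to take characters alternately from the front and the back (1st, last, 2nd, 2nd-last, ...).
For "ypuphpirkapv" the result is "yvppuapkhrpi".

yvppuapkhrpi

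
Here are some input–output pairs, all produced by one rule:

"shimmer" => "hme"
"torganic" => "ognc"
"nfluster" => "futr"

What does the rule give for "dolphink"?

The transformation: keep every other character starting from the second (positions 2nd, 4th, 6th, ...).
"dolphink" → "opik".

opik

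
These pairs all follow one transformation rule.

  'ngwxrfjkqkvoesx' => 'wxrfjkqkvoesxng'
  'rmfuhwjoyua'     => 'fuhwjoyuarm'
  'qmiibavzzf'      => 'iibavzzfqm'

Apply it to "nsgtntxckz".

The pattern: move the first 2 characters to the end (rotate left by 2).
"nsgtntxckz" → "gtntxckzns".

gtntxckzns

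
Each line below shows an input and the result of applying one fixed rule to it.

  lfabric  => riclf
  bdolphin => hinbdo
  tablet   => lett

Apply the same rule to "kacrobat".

batkac

The transformation: move the last 3 characters to the front (rotate right by 3), then delete the last 2 characters.
For "kacrobat" the result is "batkac".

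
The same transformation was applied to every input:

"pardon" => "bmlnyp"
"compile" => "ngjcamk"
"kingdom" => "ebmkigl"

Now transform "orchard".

In each case the input is transformed by: shift every letter 2 places backward in the alphabet (wrapping around), then move the first 3 characters to the end (rotate left by 3).
For "orchard", step one produces "mpafypb"; step two turns that into "fypbmpa".

fypbmpa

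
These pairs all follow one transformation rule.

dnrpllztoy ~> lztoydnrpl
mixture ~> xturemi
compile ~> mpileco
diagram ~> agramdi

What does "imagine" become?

agineim

The rule is to move the last 2 characters to the front (rotate right by 2), then move the last 3 characters to the front (rotate right by 3).
On "imagine": the first step gives "neimagi", and the second then gives "agineim".
(Check on "compile": → "lecompi" → "mpileco" ✓)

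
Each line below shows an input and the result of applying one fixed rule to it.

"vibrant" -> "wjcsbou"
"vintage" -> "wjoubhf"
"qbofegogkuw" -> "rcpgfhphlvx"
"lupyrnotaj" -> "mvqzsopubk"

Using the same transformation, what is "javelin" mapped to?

In each case the input is transformed by: shift every letter 1 place forward in the alphabet (wrapping around).
So "javelin" becomes "kbwfmjo".

kbwfmjo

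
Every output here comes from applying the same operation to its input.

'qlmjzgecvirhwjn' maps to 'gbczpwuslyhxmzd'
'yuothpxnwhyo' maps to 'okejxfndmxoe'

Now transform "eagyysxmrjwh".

The rule is to shift every letter 10 places backward in the alphabet (wrapping around).
On "eagyysxmrjwh" that produces "uqwooinchzmx".

uqwooinchzmx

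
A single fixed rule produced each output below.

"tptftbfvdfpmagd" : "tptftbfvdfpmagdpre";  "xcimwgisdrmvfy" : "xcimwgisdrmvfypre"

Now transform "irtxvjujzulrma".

The transformation: append "pre".
Applying that to "irtxvjujzulrma" gives "irtxvjujzulrmapre".

irtxvjujzulrmapre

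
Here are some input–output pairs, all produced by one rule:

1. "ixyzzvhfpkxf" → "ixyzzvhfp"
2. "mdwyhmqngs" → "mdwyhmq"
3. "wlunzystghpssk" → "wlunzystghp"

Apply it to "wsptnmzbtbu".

wsptnmzb

The rule is to delete the last 3 characters.
On "wsptnmzbtbu" that produces "wsptnmzb".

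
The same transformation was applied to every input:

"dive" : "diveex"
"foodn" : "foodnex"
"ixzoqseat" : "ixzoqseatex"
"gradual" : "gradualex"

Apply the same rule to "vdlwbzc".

Each output is the input with this applied: append "ex".
Doing the same to "vdlwbzc": "vdlwbzcex".

vdlwbzcex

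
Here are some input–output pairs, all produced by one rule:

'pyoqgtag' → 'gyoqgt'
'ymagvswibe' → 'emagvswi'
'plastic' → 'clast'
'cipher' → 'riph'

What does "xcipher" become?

The rule is to swap the first and last characters, then delete the last 2 characters.
For "xcipher", step one produces "rciphex"; step two turns that into "rciph".

rciph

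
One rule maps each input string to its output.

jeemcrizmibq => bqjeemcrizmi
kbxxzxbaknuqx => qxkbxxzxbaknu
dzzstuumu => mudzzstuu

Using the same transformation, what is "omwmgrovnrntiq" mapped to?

iqomwmgrovnrnt

Rule — move the last 2 characters to the front (rotate right by 2).
"omwmgrovnrntiq" → "iqomwmgrovnrnt".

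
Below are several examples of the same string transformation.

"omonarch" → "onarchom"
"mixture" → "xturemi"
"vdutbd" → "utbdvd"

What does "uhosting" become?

ostinguh

The rule is to move the first 2 characters to the end (rotate left by 2).
For "uhosting" the result is "ostinguh".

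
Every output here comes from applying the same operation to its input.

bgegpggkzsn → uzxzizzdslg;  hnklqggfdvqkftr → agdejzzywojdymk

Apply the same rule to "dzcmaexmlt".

wsvftxqfem

The rule is to shift every letter 7 places backward in the alphabet (wrapping around).
Applying that to "dzcmaexmlt" gives "wsvftxqfem".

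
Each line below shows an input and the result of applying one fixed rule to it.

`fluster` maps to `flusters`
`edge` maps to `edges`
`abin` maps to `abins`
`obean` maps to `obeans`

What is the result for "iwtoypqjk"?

iwtoypqjks

Looking at the pairs, the operation is to append "s".
So "iwtoypqjk" becomes "iwtoypqjks".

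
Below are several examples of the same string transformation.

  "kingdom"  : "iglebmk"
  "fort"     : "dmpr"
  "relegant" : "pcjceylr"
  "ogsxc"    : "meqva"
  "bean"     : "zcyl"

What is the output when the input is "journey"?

hmsplcw

The pattern: shift every letter 2 places backward in the alphabet (wrapping around).
"journey" → "hmsplcw".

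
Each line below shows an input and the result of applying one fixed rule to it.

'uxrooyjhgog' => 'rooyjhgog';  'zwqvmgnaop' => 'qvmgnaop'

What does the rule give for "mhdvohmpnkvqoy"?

dvohmpnkvqoy

Rule — delete the first 2 characters.
Applying that to "mhdvohmpnkvqoy" gives "dvohmpnkvqoy".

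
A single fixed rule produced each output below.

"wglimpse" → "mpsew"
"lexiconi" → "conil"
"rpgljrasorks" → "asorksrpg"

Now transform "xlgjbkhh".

bkhhx

The pattern: swap the front and back halves of the string, then delete the last 3 characters.
"xlgjbkhh" → "bkhhxlgj" → "bkhhx".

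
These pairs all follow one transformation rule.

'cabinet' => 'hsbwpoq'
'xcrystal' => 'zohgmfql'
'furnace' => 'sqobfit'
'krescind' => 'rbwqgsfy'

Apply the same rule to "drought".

hvuicfr

The pattern: reverse the string, then shift every letter 12 places backward in the alphabet (wrapping around).
Starting from "drought": after the first operation, "thguord"; after the second, "hvuicfr".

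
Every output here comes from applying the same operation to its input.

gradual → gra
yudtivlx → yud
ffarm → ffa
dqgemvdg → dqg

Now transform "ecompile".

eco

The pattern: keep only the first 3 characters.
So "ecompile" becomes "eco".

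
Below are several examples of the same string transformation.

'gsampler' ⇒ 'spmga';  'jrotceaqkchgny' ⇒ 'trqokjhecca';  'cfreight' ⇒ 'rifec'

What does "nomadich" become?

onmda

In each case the input is transformed by: delete the last 3 characters, then sort the characters into reverse alphabetical order.
For "nomadich", step one produces "nomad"; step two turns that into "onmda".
(Check on "cfreight": → "cfrei" → "rifec" ✓)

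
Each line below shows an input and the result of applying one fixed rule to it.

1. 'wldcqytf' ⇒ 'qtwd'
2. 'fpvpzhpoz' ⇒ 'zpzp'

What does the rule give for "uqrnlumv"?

The transformation: move the first 3 characters to the end (rotate left by 3), then keep every other character starting from the second (positions 2nd, 4th, 6th, ...).
For "uqrnlumv", step one produces "nlumvuqr"; step two turns that into "lmur".

lmur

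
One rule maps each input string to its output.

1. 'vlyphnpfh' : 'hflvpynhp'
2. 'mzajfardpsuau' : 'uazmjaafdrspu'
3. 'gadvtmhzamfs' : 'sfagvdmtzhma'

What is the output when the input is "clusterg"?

In each case the input is transformed by: move the last 2 characters to the front (rotate right by 2), then swap each adjacent pair of characters (1↔2, 3↔4, ...).
Applying both steps to "clusterg": "rgcluste", then "grlcsuet".
(Check on "gadvtmhzamfs": → "fsgadvtmhzam" → "sfagvdmtzhma" ✓)

grlcsuet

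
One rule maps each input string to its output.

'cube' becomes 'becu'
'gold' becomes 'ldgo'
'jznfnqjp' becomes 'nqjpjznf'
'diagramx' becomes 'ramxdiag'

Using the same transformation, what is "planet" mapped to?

In each case the input is transformed by: swap the front and back halves of the string.
"planet" → "netpla".

netpla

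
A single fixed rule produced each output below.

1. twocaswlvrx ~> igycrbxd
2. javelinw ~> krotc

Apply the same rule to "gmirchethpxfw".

What's happening: delete the first 3 characters, then shift every letter 6 places forward in the alphabet (wrapping around).
On "gmirchethpxfw": the first step gives "rchethpxfw", and the second then gives "xinkznvdlc".
(Check on "javelinw": → "elinw" → "krotc" ✓)

xinkznvdlc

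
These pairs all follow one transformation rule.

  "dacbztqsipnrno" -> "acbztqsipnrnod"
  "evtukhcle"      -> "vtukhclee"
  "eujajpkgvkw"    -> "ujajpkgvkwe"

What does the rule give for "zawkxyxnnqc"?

The transformation: move the first character to the end.
"zawkxyxnnqc" → "awkxyxnnqcz".

awkxyxnnqcz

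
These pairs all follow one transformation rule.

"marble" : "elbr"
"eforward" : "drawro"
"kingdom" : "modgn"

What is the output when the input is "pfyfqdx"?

xdqfy

The pattern: reverse the string, then delete the last 2 characters.
Starting from "pfyfqdx": after the first operation, "xdqfyfp"; after the second, "xdqfy".
(Check on "eforward": → "drawrofe" → "drawro" ✓)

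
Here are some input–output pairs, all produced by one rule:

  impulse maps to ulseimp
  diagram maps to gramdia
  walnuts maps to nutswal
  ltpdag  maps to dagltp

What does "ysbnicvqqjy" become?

In each case the input is transformed by: move the first 3 characters to the end (rotate left by 3).
For "ysbnicvqqjy" the result is "nicvqqjyysb".

nicvqqjyysb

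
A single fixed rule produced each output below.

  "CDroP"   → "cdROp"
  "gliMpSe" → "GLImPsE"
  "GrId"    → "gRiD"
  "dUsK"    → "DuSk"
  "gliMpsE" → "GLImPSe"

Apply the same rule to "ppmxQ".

The transformation: flip the case of every letter.
For "ppmxQ" the result is "PPMXq".

PPMXq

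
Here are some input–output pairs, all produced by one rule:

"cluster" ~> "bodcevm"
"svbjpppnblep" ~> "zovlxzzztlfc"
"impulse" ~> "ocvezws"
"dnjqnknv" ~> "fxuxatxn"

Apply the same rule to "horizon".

In each case the input is transformed by: reverse the string, then shift every letter 10 places forward in the alphabet (wrapping around).
"horizon" → "xyjsbyr".

xyjsbyr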